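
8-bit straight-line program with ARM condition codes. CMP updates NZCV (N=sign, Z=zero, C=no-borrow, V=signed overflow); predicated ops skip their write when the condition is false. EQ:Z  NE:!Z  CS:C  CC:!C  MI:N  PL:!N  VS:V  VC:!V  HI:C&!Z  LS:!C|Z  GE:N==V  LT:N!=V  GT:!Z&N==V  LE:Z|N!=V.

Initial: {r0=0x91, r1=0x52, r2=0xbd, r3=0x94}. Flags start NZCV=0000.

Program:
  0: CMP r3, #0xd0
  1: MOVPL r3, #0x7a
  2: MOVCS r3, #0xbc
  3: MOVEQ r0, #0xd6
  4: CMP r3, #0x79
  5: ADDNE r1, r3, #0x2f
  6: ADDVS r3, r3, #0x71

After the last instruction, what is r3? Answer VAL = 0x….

[0] flags=1000 → (cmp)
[1] flags=1000 PL?F → skip
[2] flags=1000 CS?F → skip
[3] flags=1000 EQ?F → skip
[4] flags=0011 → (cmp)
[5] flags=0011 NE?T → r1=0xc3
[6] flags=0011 VS?T → r3=0x05

VAL = 0x05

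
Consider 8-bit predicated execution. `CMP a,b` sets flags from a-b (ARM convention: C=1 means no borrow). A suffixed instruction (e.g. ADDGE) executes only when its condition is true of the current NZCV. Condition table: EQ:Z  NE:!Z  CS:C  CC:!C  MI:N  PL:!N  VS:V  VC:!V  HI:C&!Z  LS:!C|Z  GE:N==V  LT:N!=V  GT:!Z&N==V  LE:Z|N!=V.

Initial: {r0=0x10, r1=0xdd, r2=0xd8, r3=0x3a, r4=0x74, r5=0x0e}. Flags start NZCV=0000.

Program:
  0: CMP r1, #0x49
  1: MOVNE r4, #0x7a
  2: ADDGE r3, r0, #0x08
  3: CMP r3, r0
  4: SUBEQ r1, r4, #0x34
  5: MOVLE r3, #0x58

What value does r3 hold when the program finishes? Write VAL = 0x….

VAL = 0x3a

[0] flags=1010 → (cmp)
[1] flags=1010 NE?T → r4=0x7a
[2] flags=1010 GE?F → skip
[3] flags=0010 → (cmp)
[4] flags=0010 EQ?F → skip
[5] flags=0010 LE?F → skip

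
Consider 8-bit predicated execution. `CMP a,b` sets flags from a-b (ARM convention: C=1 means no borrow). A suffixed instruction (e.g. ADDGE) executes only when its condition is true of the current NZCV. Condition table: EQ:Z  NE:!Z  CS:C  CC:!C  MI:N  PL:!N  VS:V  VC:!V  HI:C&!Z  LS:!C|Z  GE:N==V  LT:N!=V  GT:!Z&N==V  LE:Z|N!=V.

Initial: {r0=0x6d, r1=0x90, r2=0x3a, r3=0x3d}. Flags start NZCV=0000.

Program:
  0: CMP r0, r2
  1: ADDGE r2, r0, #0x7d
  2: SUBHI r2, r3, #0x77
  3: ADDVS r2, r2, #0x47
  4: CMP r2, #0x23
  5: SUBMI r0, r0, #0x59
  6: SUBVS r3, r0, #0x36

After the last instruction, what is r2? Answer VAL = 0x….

0: ✓ CMP  NZCV=0010
1: ✓ ADDGE  r2←0xea
2: ✓ SUBHI  r2←0xc6
3: · ADDVS
4: ✓ CMP  NZCV=1010
5: ✓ SUBMI  r0←0x14
6: · SUBVS

VAL = 0xc6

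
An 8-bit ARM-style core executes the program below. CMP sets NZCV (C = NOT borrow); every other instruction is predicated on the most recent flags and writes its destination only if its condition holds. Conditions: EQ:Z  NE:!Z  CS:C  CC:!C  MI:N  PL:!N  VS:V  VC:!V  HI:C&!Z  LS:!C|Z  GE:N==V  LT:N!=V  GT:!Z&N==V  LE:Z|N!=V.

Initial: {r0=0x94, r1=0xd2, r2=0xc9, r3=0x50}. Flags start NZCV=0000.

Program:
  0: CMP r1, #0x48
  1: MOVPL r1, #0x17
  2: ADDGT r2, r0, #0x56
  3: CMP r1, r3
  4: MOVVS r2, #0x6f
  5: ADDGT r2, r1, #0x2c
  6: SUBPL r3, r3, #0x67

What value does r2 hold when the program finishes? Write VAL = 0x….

[0] flags=1010 → (cmp)
[1] flags=1010 PL?F → skip
[2] flags=1010 GT?F → skip
[3] flags=1010 → (cmp)
[4] flags=1010 VS?F → skip
[5] flags=1010 GT?F → skip
[6] flags=1010 PL?F → skip

VAL = 0xc9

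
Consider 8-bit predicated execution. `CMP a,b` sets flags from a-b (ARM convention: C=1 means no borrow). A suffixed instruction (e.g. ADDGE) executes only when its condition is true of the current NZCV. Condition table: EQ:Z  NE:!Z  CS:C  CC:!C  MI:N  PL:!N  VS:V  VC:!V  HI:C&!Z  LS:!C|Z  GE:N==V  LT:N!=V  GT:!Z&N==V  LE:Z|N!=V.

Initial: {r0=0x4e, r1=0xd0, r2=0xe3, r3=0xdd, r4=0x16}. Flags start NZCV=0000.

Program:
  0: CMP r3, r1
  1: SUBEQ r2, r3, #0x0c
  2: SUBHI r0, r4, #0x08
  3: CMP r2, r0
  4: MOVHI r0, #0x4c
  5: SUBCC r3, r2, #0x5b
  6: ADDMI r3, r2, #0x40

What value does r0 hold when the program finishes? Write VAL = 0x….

VAL = 0x4c

[0] flags=0010 → (cmp)
[1] flags=0010 EQ?F → skip
[2] flags=0010 HI?T → r0=0x0e
[3] flags=1010 → (cmp)
[4] flags=1010 HI?T → r0=0x4c
[5] flags=1010 CC?F → skip
[6] flags=1010 MI?T → r3=0x23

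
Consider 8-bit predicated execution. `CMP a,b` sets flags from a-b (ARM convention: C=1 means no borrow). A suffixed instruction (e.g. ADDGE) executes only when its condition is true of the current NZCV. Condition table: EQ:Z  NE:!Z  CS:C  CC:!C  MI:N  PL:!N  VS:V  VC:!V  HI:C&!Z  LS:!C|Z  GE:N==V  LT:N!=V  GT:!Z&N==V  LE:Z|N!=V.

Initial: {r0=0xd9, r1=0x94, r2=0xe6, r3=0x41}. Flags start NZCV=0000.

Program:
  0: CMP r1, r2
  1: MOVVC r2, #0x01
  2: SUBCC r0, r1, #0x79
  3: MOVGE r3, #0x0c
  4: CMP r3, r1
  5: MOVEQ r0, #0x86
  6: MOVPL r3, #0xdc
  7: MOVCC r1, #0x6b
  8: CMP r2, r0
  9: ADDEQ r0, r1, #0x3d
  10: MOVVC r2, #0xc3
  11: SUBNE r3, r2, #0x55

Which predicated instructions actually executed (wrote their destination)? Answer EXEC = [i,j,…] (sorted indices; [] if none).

[0] flags=1000 → (cmp)
[1] flags=1000 VC?T → r2=0x01
[2] flags=1000 CC?T → r0=0x1b
[3] flags=1000 GE?F → skip
[4] flags=1001 → (cmp)
[5] flags=1001 EQ?F → skip
[6] flags=1001 PL?F → skip
[7] flags=1001 CC?T → r1=0x6b
[8] flags=1000 → (cmp)
[9] flags=1000 EQ?F → skip
[10] flags=1000 VC?T → r2=0xc3
[11] flags=1000 NE?T → r3=0x6e

EXEC = [1,2,7,10,11]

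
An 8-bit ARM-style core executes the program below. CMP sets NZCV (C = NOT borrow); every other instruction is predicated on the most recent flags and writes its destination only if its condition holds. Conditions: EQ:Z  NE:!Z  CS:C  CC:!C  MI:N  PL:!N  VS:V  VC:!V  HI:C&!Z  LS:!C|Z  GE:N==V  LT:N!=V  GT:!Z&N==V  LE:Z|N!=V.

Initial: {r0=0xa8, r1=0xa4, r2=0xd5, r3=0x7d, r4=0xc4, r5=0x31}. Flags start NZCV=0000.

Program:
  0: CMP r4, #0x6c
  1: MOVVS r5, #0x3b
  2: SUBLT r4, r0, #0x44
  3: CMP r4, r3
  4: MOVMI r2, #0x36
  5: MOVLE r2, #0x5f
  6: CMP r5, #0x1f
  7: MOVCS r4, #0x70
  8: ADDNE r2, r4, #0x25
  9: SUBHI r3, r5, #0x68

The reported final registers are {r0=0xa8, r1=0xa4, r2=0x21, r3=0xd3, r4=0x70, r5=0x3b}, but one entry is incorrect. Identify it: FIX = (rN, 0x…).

0: ✓ CMP  NZCV=0011
1: ✓ MOVVS  r5←0x3b
2: ✓ SUBLT  r4←0x64
3: ✓ CMP  NZCV=1000
4: ✓ MOVMI  r2←0x36
5: ✓ MOVLE  r2←0x5f
6: ✓ CMP  NZCV=0010
7: ✓ MOVCS  r4←0x70
8: ✓ ADDNE  r2←0x95
9: ✓ SUBHI  r3←0xd3

FIX = (r2, 0x95)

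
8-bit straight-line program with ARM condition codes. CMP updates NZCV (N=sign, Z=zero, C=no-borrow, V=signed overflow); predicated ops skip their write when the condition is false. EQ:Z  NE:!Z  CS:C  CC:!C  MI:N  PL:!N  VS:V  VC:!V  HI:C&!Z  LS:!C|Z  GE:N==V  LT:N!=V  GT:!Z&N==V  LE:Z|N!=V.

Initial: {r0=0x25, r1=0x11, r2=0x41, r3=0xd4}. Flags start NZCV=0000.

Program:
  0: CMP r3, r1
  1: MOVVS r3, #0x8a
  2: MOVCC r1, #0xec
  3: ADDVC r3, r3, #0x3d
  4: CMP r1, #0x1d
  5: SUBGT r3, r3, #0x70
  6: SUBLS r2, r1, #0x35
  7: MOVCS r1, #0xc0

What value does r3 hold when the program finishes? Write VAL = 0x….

[0] flags=1010 → (cmp)
[1] flags=1010 VS?F → skip
[2] flags=1010 CC?F → skip
[3] flags=1010 VC?T → r3=0x11
[4] flags=1000 → (cmp)
[5] flags=1000 GT?F → skip
[6] flags=1000 LS?T → r2=0xdc
[7] flags=1000 CS?F → skip

VAL = 0x11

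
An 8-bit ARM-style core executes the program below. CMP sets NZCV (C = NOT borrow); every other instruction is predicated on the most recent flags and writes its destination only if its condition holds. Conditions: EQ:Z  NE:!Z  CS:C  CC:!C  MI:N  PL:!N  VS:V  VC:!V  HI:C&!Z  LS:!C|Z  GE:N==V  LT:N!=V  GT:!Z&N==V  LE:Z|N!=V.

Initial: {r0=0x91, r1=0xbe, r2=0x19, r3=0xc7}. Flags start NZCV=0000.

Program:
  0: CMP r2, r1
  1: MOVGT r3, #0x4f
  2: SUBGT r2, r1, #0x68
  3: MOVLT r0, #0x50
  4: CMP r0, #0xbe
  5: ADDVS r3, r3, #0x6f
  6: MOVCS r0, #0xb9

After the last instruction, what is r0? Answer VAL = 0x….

[0] flags=0000 → (cmp)
[1] flags=0000 GT?T → r3=0x4f
[2] flags=0000 GT?T → r2=0x56
[3] flags=0000 LT?F → skip
[4] flags=1000 → (cmp)
[5] flags=1000 VS?F → skip
[6] flags=1000 CS?F → skip

VAL = 0x91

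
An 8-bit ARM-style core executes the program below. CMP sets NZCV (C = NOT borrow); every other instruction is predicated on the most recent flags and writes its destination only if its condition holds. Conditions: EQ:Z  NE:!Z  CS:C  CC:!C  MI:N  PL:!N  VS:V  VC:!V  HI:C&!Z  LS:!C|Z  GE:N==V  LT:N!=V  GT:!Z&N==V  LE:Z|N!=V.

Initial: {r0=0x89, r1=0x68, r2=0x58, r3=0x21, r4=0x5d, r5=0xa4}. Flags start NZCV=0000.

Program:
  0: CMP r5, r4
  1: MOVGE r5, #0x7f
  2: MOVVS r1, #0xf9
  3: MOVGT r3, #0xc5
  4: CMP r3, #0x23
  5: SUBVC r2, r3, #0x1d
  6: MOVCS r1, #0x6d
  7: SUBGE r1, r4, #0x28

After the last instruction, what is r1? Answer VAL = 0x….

[0] flags=0011 → (cmp)
[1] flags=0011 GE?F → skip
[2] flags=0011 VS?T → r1=0xf9
[3] flags=0011 GT?F → skip
[4] flags=1000 → (cmp)
[5] flags=1000 VC?T → r2=0x04
[6] flags=1000 CS?F → skip
[7] flags=1000 GE?F → skip

VAL = 0xf9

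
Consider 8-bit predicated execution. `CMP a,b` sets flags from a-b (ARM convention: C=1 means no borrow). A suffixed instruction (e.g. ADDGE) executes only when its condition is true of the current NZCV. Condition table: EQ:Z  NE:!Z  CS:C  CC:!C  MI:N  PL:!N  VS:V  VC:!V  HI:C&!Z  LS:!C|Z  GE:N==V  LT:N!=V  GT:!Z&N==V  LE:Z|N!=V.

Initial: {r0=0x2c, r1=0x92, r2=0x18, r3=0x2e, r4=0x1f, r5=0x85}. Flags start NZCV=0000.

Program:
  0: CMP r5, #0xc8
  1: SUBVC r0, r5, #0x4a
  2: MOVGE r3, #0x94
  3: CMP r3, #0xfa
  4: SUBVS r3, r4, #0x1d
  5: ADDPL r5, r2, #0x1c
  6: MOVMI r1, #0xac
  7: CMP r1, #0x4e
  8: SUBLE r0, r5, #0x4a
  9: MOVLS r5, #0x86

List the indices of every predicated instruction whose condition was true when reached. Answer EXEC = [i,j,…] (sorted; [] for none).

[0] flags=1000 → (cmp)
[1] flags=1000 VC?T → r0=0x3b
[2] flags=1000 GE?F → skip
[3] flags=0000 → (cmp)
[4] flags=0000 VS?F → skip
[5] flags=0000 PL?T → r5=0x34
[6] flags=0000 MI?F → skip
[7] flags=0011 → (cmp)
[8] flags=0011 LE?T → r0=0xea
[9] flags=0011 LS?F → skip

EXEC = [1,5,8]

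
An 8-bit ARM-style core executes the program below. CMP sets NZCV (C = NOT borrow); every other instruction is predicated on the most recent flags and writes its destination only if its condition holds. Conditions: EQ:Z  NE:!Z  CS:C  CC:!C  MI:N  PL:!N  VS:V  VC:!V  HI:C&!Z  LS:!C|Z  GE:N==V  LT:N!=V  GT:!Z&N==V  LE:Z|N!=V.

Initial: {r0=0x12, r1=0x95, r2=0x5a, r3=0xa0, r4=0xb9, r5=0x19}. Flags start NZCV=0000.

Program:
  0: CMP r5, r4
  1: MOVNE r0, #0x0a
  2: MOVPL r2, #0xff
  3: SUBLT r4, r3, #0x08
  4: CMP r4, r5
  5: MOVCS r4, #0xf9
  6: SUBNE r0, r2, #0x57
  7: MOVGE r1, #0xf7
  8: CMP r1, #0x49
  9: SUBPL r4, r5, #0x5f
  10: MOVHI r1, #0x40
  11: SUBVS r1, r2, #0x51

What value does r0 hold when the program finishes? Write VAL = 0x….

VAL = 0xa8

0: ✓ CMP  NZCV=0000
1: ✓ MOVNE  r0←0x0a
2: ✓ MOVPL  r2←0xff
3: · SUBLT
4: ✓ CMP  NZCV=1010
5: ✓ MOVCS  r4←0xf9
6: ✓ SUBNE  r0←0xa8
7: · MOVGE
8: ✓ CMP  NZCV=0011
9: ✓ SUBPL  r4←0xba
10: ✓ MOVHI  r1←0x40
11: ✓ SUBVS  r1←0xae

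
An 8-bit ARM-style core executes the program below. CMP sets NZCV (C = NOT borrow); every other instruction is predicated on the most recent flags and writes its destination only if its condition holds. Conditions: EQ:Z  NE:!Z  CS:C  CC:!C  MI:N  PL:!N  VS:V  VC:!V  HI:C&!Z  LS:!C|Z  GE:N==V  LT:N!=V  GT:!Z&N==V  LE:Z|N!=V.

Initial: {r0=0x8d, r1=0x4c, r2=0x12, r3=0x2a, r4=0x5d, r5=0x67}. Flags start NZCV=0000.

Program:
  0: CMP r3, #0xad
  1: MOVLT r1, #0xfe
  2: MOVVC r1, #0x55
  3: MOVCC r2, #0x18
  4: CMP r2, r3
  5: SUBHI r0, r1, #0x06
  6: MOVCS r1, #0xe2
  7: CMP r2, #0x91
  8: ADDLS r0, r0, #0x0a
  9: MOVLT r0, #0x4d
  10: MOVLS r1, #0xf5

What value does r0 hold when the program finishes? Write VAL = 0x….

0: ✓ CMP  NZCV=0000
1: · MOVLT
2: ✓ MOVVC  r1←0x55
3: ✓ MOVCC  r2←0x18
4: ✓ CMP  NZCV=1000
5: · SUBHI
6: · MOVCS
7: ✓ CMP  NZCV=1001
8: ✓ ADDLS  r0←0x97
9: · MOVLT
10: ✓ MOVLS  r1←0xf5

VAL = 0x97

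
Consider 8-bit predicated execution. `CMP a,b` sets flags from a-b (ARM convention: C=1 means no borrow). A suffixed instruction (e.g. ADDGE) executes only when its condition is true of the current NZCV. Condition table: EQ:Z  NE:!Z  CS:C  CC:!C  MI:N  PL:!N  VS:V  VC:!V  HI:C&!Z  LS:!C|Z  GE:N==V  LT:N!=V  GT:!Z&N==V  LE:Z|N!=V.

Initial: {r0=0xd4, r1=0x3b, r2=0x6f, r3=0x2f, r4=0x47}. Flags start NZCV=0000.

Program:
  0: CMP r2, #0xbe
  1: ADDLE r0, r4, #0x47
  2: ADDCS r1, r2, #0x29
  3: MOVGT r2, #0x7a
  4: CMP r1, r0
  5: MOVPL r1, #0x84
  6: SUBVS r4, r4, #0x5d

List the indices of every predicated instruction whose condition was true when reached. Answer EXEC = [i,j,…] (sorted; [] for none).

[0] flags=1001 → (cmp)
[1] flags=1001 LE?F → skip
[2] flags=1001 CS?F → skip
[3] flags=1001 GT?T → r2=0x7a
[4] flags=0000 → (cmp)
[5] flags=0000 PL?T → r1=0x84
[6] flags=0000 VS?F → skip

EXEC = [3,5]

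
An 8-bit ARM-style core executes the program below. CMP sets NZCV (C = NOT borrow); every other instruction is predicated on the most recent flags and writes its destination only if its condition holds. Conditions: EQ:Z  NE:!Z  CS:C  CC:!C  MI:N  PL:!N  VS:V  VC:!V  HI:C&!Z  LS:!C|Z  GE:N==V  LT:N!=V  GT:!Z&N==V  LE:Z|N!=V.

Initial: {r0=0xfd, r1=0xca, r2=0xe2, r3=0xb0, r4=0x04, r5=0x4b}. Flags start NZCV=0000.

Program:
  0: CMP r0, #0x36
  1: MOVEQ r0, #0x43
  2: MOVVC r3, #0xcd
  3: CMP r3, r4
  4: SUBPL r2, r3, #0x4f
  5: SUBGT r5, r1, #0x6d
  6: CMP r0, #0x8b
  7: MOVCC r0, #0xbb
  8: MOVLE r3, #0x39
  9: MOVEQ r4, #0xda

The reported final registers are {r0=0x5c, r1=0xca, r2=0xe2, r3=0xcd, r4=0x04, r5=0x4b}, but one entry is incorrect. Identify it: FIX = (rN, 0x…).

0: ✓ CMP  NZCV=1010
1: · MOVEQ
2: ✓ MOVVC  r3←0xcd
3: ✓ CMP  NZCV=1010
4: · SUBPL
5: · SUBGT
6: ✓ CMP  NZCV=0010
7: · MOVCC
8: · MOVLE
9: · MOVEQ

FIX = (r0, 0xfd)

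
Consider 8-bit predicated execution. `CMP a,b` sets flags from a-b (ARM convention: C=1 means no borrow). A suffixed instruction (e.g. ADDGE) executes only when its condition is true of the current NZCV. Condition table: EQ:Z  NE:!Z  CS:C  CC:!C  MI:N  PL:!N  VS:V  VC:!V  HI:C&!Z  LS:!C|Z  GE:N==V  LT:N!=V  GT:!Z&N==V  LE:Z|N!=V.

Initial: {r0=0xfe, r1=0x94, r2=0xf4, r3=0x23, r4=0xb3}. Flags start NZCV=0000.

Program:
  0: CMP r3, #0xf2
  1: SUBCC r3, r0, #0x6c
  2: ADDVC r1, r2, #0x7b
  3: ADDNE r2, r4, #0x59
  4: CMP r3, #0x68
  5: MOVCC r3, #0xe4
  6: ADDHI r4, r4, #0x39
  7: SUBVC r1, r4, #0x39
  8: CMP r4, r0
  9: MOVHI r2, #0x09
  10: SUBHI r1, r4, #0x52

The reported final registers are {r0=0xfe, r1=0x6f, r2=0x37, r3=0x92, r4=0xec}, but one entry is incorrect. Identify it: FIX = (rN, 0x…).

0: ✓ CMP  NZCV=0000
1: ✓ SUBCC  r3←0x92
2: ✓ ADDVC  r1←0x6f
3: ✓ ADDNE  r2←0x0c
4: ✓ CMP  NZCV=0011
5: · MOVCC
6: ✓ ADDHI  r4←0xec
7: · SUBVC
8: ✓ CMP  NZCV=1000
9: · MOVHI
10: · SUBHI

FIX = (r2, 0x0c)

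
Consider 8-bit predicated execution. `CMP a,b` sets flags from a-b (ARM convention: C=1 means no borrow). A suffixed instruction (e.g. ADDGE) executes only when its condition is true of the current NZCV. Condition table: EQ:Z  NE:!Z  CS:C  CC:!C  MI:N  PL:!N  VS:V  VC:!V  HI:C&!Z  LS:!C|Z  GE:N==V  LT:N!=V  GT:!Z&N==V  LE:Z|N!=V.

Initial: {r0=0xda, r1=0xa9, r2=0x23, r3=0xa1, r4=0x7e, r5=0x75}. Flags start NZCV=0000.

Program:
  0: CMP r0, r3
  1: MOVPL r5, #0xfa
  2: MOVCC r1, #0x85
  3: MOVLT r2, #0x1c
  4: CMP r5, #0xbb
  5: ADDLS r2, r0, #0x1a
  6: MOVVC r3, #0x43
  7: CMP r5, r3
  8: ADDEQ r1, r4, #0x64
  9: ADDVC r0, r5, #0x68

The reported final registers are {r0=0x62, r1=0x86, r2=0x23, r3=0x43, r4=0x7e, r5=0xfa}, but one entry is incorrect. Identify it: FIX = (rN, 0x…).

[0] flags=0010 → (cmp)
[1] flags=0010 PL?T → r5=0xfa
[2] flags=0010 CC?F → skip
[3] flags=0010 LT?F → skip
[4] flags=0010 → (cmp)
[5] flags=0010 LS?F → skip
[6] flags=0010 VC?T → r3=0x43
[7] flags=1010 → (cmp)
[8] flags=1010 EQ?F → skip
[9] flags=1010 VC?T → r0=0x62

FIX = (r1, 0xa9)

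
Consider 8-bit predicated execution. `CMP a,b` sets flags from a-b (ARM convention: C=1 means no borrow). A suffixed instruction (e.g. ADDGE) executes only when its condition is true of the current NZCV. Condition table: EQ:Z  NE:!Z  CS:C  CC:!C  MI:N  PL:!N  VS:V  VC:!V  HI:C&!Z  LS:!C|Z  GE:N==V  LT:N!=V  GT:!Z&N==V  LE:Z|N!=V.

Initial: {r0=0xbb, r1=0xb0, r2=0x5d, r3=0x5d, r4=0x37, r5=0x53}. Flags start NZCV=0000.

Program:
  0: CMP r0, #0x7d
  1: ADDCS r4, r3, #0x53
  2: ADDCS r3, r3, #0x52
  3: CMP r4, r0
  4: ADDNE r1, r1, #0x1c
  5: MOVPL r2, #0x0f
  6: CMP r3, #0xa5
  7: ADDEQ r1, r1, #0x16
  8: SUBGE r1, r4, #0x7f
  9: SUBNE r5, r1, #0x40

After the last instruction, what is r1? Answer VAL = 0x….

0: ✓ CMP  NZCV=0011
1: ✓ ADDCS  r4←0xb0
2: ✓ ADDCS  r3←0xaf
3: ✓ CMP  NZCV=1000
4: ✓ ADDNE  r1←0xcc
5: · MOVPL
6: ✓ CMP  NZCV=0010
7: · ADDEQ
8: ✓ SUBGE  r1←0x31
9: ✓ SUBNE  r5←0xf1

VAL = 0x31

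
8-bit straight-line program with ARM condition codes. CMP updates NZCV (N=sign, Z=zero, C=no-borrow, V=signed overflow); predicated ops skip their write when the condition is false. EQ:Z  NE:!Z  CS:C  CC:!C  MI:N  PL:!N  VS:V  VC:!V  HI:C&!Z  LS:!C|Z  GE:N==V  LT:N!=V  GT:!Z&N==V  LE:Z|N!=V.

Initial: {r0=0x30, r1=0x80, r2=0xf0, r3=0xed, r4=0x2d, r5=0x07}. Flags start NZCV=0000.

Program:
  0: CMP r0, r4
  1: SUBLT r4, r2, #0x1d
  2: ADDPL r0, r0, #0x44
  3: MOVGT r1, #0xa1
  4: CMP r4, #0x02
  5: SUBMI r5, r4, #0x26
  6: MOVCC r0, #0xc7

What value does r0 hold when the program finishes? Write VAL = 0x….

0: ✓ CMP  NZCV=0010
1: · SUBLT
2: ✓ ADDPL  r0←0x74
3: ✓ MOVGT  r1←0xa1
4: ✓ CMP  NZCV=0010
5: · SUBMI
6: · MOVCC

VAL = 0x74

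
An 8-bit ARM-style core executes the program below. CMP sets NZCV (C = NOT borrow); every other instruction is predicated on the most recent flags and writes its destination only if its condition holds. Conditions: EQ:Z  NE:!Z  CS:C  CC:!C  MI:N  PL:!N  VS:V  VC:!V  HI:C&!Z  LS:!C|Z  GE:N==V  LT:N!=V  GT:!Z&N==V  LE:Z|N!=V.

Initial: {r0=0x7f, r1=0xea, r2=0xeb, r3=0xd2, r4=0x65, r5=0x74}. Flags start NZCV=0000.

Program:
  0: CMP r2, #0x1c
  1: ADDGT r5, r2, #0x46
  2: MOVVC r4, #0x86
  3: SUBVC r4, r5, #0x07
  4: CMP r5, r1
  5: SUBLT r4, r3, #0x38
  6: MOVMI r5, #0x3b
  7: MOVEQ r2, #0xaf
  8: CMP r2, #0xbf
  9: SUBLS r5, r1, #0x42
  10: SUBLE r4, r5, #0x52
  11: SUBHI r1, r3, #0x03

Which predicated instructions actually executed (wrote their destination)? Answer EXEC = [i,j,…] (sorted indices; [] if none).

[0] flags=1010 → (cmp)
[1] flags=1010 GT?F → skip
[2] flags=1010 VC?T → r4=0x86
[3] flags=1010 VC?T → r4=0x6d
[4] flags=1001 → (cmp)
[5] flags=1001 LT?F → skip
[6] flags=1001 MI?T → r5=0x3b
[7] flags=1001 EQ?F → skip
[8] flags=0010 → (cmp)
[9] flags=0010 LS?F → skip
[10] flags=0010 LE?F → skip
[11] flags=0010 HI?T → r1=0xcf

EXEC = [2,3,6,11]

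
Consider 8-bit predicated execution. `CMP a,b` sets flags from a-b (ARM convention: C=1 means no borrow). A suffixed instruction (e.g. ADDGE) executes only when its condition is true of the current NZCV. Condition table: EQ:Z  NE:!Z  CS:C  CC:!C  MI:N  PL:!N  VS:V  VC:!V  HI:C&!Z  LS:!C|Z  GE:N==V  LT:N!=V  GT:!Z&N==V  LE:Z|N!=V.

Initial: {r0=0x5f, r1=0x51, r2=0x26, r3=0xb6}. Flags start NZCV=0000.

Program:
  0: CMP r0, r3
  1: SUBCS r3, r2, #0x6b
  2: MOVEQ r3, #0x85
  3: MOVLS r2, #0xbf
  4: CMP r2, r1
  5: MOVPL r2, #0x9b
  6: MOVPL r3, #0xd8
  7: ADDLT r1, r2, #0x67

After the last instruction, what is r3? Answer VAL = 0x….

[0] flags=1001 → (cmp)
[1] flags=1001 CS?F → skip
[2] flags=1001 EQ?F → skip
[3] flags=1001 LS?T → r2=0xbf
[4] flags=0011 → (cmp)
[5] flags=0011 PL?T → r2=0x9b
[6] flags=0011 PL?T → r3=0xd8
[7] flags=0011 LT?T → r1=0x02

VAL = 0xd8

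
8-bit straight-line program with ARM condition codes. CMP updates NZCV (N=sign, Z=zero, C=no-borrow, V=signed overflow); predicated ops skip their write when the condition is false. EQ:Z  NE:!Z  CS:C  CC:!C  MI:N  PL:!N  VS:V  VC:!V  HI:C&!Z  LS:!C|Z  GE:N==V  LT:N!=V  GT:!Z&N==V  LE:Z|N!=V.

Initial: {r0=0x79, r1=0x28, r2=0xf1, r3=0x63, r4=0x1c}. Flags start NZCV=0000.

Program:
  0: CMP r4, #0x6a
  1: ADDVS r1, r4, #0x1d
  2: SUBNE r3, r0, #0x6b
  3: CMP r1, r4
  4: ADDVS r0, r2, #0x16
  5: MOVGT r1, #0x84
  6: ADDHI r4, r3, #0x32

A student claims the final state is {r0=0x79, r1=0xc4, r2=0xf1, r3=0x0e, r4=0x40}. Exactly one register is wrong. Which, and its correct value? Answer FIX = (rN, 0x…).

FIX = (r1, 0x84)

0: ✓ CMP  NZCV=1000
1: · ADDVS
2: ✓ SUBNE  r3←0x0e
3: ✓ CMP  NZCV=0010
4: · ADDVS
5: ✓ MOVGT  r1←0x84
6: ✓ ADDHI  r4←0x40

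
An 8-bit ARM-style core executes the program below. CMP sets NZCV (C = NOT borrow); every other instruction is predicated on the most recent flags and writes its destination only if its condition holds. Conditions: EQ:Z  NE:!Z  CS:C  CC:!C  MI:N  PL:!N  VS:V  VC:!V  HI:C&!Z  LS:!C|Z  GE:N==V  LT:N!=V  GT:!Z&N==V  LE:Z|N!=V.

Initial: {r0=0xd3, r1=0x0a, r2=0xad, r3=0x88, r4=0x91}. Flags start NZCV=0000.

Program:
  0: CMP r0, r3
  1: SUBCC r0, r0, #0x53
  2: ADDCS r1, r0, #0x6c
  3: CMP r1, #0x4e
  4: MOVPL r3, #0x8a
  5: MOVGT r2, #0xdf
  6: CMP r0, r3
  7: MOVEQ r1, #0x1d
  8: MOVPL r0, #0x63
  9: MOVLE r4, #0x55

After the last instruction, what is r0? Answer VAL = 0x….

VAL = 0x63

0: ✓ CMP  NZCV=0010
1: · SUBCC
2: ✓ ADDCS  r1←0x3f
3: ✓ CMP  NZCV=1000
4: · MOVPL
5: · MOVGT
6: ✓ CMP  NZCV=0010
7: · MOVEQ
8: ✓ MOVPL  r0←0x63
9: · MOVLE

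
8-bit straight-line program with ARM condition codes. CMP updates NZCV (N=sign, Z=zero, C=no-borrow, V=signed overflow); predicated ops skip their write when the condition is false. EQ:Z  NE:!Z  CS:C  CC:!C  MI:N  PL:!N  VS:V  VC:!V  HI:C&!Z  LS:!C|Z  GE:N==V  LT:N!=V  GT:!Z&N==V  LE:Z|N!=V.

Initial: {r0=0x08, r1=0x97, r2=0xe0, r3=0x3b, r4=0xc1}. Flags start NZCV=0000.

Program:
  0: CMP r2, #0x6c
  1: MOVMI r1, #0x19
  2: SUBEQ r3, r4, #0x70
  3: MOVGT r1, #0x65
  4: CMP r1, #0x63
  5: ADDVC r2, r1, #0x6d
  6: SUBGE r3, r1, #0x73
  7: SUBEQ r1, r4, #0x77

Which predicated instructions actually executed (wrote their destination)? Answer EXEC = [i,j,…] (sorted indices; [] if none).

EXEC = []

[0] flags=0011 → (cmp)
[1] flags=0011 MI?F → skip
[2] flags=0011 EQ?F → skip
[3] flags=0011 GT?F → skip
[4] flags=0011 → (cmp)
[5] flags=0011 VC?F → skip
[6] flags=0011 GE?F → skip
[7] flags=0011 EQ?F → skip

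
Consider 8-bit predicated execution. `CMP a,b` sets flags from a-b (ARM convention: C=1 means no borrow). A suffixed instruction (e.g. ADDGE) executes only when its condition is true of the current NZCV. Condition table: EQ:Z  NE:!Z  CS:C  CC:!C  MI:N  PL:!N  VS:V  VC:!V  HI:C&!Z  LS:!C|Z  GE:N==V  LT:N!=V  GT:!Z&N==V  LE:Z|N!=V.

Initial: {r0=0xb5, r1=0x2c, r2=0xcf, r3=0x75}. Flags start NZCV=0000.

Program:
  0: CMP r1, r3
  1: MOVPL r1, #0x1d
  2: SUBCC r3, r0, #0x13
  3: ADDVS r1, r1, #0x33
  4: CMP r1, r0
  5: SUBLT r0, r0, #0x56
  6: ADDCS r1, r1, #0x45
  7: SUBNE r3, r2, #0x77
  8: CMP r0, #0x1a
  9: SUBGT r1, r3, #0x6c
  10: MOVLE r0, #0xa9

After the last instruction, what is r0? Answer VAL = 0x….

0: ✓ CMP  NZCV=1000
1: · MOVPL
2: ✓ SUBCC  r3←0xa2
3: · ADDVS
4: ✓ CMP  NZCV=0000
5: · SUBLT
6: · ADDCS
7: ✓ SUBNE  r3←0x58
8: ✓ CMP  NZCV=1010
9: · SUBGT
10: ✓ MOVLE  r0←0xa9

VAL = 0xa9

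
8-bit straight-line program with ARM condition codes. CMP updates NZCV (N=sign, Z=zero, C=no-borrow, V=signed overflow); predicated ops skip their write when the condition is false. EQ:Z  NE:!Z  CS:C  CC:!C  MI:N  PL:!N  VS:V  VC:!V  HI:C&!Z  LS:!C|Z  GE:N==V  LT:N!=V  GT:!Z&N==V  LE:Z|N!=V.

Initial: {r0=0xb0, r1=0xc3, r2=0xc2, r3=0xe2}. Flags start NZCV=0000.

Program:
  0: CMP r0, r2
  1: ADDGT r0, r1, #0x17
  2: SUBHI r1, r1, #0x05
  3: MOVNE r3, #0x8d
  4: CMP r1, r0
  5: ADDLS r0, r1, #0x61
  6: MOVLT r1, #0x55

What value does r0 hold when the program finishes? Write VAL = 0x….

VAL = 0xb0

0: ✓ CMP  NZCV=1000
1: · ADDGT
2: · SUBHI
3: ✓ MOVNE  r3←0x8d
4: ✓ CMP  NZCV=0010
5: · ADDLS
6: · MOVLT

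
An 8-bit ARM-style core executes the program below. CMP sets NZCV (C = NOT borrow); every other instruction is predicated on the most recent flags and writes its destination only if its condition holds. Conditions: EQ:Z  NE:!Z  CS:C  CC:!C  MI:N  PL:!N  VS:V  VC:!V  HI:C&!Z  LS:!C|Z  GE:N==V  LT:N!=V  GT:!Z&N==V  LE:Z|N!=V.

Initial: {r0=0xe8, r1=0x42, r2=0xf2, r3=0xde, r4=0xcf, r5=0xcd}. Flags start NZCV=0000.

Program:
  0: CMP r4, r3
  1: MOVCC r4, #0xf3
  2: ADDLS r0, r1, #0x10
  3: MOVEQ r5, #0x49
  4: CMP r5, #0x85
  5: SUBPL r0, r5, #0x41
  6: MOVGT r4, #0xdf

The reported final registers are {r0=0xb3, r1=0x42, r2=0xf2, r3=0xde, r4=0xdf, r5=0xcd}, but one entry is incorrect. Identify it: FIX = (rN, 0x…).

FIX = (r0, 0x8c)

0: ✓ CMP  NZCV=1000
1: ✓ MOVCC  r4←0xf3
2: ✓ ADDLS  r0←0x52
3: · MOVEQ
4: ✓ CMP  NZCV=0010
5: ✓ SUBPL  r0←0x8c
6: ✓ MOVGT  r4←0xdf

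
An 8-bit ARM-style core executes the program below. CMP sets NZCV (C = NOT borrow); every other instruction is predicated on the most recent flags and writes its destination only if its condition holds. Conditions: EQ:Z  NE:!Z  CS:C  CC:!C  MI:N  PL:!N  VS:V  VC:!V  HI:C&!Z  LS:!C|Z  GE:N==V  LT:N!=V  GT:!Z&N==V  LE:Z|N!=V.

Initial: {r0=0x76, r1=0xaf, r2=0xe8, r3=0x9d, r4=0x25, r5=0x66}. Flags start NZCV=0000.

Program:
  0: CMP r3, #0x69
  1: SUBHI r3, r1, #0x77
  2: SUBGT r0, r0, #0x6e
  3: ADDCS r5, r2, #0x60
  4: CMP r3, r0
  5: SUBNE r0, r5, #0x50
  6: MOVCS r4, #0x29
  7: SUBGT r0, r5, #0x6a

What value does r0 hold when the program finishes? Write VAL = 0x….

VAL = 0xf8

0: ✓ CMP  NZCV=0011
1: ✓ SUBHI  r3←0x38
2: · SUBGT
3: ✓ ADDCS  r5←0x48
4: ✓ CMP  NZCV=1000
5: ✓ SUBNE  r0←0xf8
6: · MOVCS
7: · SUBGT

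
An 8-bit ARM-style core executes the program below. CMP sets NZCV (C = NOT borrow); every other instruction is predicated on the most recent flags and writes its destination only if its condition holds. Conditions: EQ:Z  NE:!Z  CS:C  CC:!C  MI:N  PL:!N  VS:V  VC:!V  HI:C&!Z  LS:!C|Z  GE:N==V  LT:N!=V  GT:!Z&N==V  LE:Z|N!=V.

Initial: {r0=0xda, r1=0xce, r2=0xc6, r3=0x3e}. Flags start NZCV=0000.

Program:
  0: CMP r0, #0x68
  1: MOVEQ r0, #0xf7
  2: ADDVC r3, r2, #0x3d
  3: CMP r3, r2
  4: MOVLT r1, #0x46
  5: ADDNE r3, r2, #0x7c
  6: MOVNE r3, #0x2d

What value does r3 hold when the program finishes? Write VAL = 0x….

VAL = 0x2d

0: ✓ CMP  NZCV=0011
1: · MOVEQ
2: · ADDVC
3: ✓ CMP  NZCV=0000
4: · MOVLT
5: ✓ ADDNE  r3←0x42
6: ✓ MOVNE  r3←0x2d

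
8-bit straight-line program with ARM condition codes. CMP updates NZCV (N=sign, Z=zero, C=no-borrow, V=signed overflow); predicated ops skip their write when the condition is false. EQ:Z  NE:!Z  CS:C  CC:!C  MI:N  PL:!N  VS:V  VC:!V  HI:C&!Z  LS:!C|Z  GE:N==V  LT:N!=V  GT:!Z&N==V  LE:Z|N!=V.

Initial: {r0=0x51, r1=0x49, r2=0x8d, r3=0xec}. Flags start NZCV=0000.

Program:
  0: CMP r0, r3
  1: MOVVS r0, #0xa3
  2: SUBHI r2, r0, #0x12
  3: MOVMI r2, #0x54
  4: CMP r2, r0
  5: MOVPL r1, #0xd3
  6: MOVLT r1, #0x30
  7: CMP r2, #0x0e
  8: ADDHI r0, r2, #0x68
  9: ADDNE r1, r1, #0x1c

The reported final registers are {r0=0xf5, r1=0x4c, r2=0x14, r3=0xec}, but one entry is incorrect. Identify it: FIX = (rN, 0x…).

0: ✓ CMP  NZCV=0000
1: · MOVVS
2: · SUBHI
3: · MOVMI
4: ✓ CMP  NZCV=0011
5: ✓ MOVPL  r1←0xd3
6: ✓ MOVLT  r1←0x30
7: ✓ CMP  NZCV=0011
8: ✓ ADDHI  r0←0xf5
9: ✓ ADDNE  r1←0x4c

FIX = (r2, 0x8d)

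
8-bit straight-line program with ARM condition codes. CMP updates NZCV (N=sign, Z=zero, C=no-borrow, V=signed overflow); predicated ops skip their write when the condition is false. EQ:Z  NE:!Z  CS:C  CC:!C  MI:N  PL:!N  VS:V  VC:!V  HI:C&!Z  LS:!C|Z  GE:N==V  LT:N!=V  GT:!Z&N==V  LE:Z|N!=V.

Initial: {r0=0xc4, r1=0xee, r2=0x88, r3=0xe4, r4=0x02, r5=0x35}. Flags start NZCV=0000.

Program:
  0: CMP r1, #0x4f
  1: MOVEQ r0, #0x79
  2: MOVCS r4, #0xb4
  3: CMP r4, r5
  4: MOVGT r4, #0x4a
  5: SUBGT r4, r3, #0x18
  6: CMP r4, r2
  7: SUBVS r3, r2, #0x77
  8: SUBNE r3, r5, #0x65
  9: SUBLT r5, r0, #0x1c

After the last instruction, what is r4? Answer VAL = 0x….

VAL = 0xb4

0: ✓ CMP  NZCV=1010
1: · MOVEQ
2: ✓ MOVCS  r4←0xb4
3: ✓ CMP  NZCV=0011
4: · MOVGT
5: · SUBGT
6: ✓ CMP  NZCV=0010
7: · SUBVS
8: ✓ SUBNE  r3←0xd0
9: · SUBLT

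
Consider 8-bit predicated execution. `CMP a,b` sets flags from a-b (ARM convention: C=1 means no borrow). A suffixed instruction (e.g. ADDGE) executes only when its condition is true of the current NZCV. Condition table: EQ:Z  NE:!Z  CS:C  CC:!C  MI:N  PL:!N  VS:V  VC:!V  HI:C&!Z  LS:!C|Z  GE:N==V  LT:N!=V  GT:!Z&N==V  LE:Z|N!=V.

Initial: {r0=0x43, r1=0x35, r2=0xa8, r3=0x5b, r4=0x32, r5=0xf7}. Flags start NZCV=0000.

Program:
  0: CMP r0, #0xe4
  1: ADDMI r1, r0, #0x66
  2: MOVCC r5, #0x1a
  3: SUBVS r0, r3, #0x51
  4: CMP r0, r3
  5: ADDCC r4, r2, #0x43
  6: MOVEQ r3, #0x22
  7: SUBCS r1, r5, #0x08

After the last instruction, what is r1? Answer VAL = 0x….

VAL = 0x35

[0] flags=0000 → (cmp)
[1] flags=0000 MI?F → skip
[2] flags=0000 CC?T → r5=0x1a
[3] flags=0000 VS?F → skip
[4] flags=1000 → (cmp)
[5] flags=1000 CC?T → r4=0xeb
[6] flags=1000 EQ?F → skip
[7] flags=1000 CS?F → skip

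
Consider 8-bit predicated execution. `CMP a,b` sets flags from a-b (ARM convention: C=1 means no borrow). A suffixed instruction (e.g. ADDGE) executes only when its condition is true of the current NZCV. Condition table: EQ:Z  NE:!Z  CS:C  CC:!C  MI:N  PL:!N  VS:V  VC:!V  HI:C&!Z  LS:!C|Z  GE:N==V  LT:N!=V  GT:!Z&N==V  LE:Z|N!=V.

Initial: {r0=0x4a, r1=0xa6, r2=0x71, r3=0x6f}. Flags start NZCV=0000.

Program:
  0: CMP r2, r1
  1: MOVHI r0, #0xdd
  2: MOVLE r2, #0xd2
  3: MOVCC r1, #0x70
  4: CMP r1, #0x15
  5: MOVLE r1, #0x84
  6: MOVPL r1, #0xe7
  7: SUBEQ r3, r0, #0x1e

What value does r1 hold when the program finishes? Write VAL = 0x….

[0] flags=1001 → (cmp)
[1] flags=1001 HI?F → skip
[2] flags=1001 LE?F → skip
[3] flags=1001 CC?T → r1=0x70
[4] flags=0010 → (cmp)
[5] flags=0010 LE?F → skip
[6] flags=0010 PL?T → r1=0xe7
[7] flags=0010 EQ?F → skip

VAL = 0xe7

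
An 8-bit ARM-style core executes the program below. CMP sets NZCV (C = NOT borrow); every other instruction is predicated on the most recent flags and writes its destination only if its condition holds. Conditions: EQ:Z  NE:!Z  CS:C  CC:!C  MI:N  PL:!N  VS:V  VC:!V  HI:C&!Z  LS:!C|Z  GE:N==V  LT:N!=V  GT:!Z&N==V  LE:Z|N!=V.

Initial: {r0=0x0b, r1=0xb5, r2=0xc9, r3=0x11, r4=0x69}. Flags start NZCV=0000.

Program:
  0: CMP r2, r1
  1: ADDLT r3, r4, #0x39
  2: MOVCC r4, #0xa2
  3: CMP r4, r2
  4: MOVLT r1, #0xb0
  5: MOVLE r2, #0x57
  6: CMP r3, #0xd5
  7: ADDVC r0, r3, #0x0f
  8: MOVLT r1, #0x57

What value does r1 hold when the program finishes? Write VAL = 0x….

VAL = 0xb5

0: ✓ CMP  NZCV=0010
1: · ADDLT
2: · MOVCC
3: ✓ CMP  NZCV=1001
4: · MOVLT
5: · MOVLE
6: ✓ CMP  NZCV=0000
7: ✓ ADDVC  r0←0x20
8: · MOVLT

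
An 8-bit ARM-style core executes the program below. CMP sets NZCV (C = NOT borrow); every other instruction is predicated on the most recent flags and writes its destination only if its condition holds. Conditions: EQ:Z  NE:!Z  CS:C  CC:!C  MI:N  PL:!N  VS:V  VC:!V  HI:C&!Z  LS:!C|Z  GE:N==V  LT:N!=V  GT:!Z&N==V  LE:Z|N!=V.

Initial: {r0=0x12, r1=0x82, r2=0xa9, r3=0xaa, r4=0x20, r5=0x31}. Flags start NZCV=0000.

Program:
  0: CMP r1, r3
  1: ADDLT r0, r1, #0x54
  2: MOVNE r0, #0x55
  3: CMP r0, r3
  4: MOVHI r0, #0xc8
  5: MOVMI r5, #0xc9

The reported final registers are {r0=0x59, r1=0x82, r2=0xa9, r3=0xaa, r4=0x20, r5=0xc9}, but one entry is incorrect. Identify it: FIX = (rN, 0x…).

0: ✓ CMP  NZCV=1000
1: ✓ ADDLT  r0←0xd6
2: ✓ MOVNE  r0←0x55
3: ✓ CMP  NZCV=1001
4: · MOVHI
5: ✓ MOVMI  r5←0xc9

FIX = (r0, 0x55)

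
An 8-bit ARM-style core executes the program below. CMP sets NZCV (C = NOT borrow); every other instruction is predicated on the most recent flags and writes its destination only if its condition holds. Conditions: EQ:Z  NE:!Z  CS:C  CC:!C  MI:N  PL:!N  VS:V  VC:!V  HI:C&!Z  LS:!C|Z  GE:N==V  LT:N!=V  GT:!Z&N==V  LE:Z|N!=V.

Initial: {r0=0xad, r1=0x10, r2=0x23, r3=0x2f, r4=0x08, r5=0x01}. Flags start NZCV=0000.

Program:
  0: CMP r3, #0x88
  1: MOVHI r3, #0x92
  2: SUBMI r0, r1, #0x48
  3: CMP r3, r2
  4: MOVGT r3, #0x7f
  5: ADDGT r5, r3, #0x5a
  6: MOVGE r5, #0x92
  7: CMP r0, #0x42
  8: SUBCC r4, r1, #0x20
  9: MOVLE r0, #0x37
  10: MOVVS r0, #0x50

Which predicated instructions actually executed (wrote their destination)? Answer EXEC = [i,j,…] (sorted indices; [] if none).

0: ✓ CMP  NZCV=1001
1: · MOVHI
2: ✓ SUBMI  r0←0xc8
3: ✓ CMP  NZCV=0010
4: ✓ MOVGT  r3←0x7f
5: ✓ ADDGT  r5←0xd9
6: ✓ MOVGE  r5←0x92
7: ✓ CMP  NZCV=1010
8: · SUBCC
9: ✓ MOVLE  r0←0x37
10: · MOVVS

EXEC = [2,4,5,6,9]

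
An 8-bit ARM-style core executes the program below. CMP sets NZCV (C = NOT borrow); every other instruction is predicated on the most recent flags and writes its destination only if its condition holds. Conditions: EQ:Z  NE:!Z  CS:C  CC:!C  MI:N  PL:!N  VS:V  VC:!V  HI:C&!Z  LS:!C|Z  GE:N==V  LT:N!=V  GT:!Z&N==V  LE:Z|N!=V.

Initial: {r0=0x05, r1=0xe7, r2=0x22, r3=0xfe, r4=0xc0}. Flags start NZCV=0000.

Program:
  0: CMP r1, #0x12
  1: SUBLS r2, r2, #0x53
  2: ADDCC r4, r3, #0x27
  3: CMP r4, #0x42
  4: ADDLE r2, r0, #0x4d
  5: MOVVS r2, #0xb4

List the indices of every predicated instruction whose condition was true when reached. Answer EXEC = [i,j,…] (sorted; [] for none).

[0] flags=1010 → (cmp)
[1] flags=1010 LS?F → skip
[2] flags=1010 CC?F → skip
[3] flags=0011 → (cmp)
[4] flags=0011 LE?T → r2=0x52
[5] flags=0011 VS?T → r2=0xb4

EXEC = [4,5]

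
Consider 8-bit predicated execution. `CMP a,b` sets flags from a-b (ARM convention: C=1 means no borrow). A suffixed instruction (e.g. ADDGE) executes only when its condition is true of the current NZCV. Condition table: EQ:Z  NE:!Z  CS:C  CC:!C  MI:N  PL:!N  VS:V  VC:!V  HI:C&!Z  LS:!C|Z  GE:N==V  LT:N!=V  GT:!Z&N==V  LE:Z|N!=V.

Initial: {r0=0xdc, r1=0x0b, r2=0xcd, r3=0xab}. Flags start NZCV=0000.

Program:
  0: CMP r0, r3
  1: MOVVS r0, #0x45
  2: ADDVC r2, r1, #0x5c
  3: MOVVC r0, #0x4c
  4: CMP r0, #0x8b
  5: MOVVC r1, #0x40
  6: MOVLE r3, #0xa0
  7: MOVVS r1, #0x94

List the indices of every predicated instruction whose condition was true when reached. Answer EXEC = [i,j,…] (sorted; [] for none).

[0] flags=0010 → (cmp)
[1] flags=0010 VS?F → skip
[2] flags=0010 VC?T → r2=0x67
[3] flags=0010 VC?T → r0=0x4c
[4] flags=1001 → (cmp)
[5] flags=1001 VC?F → skip
[6] flags=1001 LE?F → skip
[7] flags=1001 VS?T → r1=0x94

EXEC = [2,3,7]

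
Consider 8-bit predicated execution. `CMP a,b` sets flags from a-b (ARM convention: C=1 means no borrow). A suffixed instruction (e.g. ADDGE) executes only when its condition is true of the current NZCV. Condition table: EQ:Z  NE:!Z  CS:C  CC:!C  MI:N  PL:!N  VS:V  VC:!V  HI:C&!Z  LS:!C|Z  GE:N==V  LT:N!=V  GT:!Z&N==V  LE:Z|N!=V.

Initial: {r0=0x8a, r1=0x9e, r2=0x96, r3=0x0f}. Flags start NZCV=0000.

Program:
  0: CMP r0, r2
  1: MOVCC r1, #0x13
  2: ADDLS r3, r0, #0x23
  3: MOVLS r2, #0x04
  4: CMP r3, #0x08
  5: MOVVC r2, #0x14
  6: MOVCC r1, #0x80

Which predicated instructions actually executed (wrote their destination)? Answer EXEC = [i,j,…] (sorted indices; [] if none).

EXEC = [1,2,3,5]

[0] flags=1000 → (cmp)
[1] flags=1000 CC?T → r1=0x13
[2] flags=1000 LS?T → r3=0xad
[3] flags=1000 LS?T → r2=0x04
[4] flags=1010 → (cmp)
[5] flags=1010 VC?T → r2=0x14
[6] flags=1010 CC?F → skip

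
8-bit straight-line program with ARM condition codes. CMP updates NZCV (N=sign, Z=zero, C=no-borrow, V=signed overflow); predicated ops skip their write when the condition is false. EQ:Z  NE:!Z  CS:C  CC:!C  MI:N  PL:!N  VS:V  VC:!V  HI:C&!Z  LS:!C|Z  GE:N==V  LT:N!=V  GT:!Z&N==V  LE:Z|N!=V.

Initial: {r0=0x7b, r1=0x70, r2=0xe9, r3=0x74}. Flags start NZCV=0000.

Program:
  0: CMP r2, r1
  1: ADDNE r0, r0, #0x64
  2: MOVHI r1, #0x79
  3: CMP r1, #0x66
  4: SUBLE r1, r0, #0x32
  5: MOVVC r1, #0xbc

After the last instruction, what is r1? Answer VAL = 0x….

VAL = 0xbc

0: ✓ CMP  NZCV=0011
1: ✓ ADDNE  r0←0xdf
2: ✓ MOVHI  r1←0x79
3: ✓ CMP  NZCV=0010
4: · SUBLE
5: ✓ MOVVC  r1←0xbc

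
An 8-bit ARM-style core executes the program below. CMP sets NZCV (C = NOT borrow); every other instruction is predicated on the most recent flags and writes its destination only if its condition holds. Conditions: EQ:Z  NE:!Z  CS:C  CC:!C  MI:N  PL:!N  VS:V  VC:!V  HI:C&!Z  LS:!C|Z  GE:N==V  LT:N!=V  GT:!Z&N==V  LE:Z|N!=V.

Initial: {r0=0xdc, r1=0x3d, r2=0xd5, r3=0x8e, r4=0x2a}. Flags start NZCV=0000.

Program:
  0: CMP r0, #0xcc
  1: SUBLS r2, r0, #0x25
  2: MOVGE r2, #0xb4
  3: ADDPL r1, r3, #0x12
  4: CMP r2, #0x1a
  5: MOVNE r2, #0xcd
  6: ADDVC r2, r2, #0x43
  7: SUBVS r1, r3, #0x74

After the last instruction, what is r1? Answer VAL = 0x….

VAL = 0xa0

0: ✓ CMP  NZCV=0010
1: · SUBLS
2: ✓ MOVGE  r2←0xb4
3: ✓ ADDPL  r1←0xa0
4: ✓ CMP  NZCV=1010
5: ✓ MOVNE  r2←0xcd
6: ✓ ADDVC  r2←0x10
7: · SUBVS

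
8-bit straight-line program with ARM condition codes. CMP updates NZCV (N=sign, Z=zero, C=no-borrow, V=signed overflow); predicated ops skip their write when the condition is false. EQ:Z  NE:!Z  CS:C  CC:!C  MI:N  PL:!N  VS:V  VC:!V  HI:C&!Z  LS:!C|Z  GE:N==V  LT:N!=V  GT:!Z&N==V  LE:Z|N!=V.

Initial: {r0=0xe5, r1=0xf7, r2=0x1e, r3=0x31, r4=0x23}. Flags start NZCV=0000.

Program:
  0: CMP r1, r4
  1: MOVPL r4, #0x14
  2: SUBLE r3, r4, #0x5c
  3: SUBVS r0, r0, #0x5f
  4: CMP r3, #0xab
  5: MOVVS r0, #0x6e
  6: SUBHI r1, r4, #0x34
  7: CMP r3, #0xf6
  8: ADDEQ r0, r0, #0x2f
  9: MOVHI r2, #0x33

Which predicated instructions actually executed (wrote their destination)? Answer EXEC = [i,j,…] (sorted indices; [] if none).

EXEC = [2,6]

[0] flags=1010 → (cmp)
[1] flags=1010 PL?F → skip
[2] flags=1010 LE?T → r3=0xc7
[3] flags=1010 VS?F → skip
[4] flags=0010 → (cmp)
[5] flags=0010 VS?F → skip
[6] flags=0010 HI?T → r1=0xef
[7] flags=1000 → (cmp)
[8] flags=1000 EQ?F → skip
[9] flags=1000 HI?F → skip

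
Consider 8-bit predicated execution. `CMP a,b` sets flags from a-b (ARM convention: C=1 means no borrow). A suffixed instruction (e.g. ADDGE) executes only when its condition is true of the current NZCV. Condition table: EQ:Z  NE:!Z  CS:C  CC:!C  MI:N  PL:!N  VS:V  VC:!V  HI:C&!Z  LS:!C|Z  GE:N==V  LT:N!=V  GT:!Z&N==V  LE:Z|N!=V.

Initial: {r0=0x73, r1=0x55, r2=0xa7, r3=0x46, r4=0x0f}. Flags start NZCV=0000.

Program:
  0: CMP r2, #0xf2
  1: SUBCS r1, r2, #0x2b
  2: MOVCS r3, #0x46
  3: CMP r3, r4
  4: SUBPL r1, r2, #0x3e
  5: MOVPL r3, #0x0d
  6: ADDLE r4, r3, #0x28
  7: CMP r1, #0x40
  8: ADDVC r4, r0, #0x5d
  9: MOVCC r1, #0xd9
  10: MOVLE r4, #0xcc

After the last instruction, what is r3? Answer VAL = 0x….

0: ✓ CMP  NZCV=1000
1: · SUBCS
2: · MOVCS
3: ✓ CMP  NZCV=0010
4: ✓ SUBPL  r1←0x69
5: ✓ MOVPL  r3←0x0d
6: · ADDLE
7: ✓ CMP  NZCV=0010
8: ✓ ADDVC  r4←0xd0
9: · MOVCC
10: · MOVLE

VAL = 0x0d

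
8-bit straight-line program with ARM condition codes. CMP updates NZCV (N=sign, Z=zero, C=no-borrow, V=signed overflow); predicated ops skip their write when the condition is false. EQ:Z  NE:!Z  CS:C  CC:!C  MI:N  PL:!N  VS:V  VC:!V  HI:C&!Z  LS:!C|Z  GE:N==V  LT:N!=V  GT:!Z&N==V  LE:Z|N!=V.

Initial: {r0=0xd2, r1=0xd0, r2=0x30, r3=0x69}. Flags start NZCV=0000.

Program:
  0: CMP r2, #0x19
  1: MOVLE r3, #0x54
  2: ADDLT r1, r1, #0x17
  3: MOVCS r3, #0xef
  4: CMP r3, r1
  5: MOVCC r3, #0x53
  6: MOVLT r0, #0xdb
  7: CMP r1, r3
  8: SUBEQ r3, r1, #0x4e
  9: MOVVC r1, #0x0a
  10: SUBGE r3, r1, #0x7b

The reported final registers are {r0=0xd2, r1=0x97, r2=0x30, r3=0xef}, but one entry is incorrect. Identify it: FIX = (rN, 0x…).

0: ✓ CMP  NZCV=0010
1: · MOVLE
2: · ADDLT
3: ✓ MOVCS  r3←0xef
4: ✓ CMP  NZCV=0010
5: · MOVCC
6: · MOVLT
7: ✓ CMP  NZCV=1000
8: · SUBEQ
9: ✓ MOVVC  r1←0x0a
10: · SUBGE

FIX = (r1, 0x0a)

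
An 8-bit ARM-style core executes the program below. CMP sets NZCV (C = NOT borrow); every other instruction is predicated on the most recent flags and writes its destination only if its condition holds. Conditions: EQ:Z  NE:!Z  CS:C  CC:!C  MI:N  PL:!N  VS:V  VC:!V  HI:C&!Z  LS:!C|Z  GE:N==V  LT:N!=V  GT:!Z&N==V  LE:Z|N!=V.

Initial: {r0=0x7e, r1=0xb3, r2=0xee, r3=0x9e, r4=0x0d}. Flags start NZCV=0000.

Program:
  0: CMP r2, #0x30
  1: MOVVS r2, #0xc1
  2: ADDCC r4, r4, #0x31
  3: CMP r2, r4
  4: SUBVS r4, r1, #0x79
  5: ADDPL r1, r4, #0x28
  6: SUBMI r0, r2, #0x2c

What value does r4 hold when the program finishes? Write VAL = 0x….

VAL = 0x0d

[0] flags=1010 → (cmp)
[1] flags=1010 VS?F → skip
[2] flags=1010 CC?F → skip
[3] flags=1010 → (cmp)
[4] flags=1010 VS?F → skip
[5] flags=1010 PL?F → skip
[6] flags=1010 MI?T → r0=0xc2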